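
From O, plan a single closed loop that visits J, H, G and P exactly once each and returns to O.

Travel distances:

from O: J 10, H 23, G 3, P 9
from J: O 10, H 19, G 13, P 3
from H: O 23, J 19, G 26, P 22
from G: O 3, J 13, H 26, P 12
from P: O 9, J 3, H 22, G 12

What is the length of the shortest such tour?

Shortest round trip = 60.

With 4 stops there are 4!/2 = 12 distinct round trips (a route and its reverse cost the same).
O-J-H-G-P-O: 10+19+26+12+9 = 76
O-J-H-P-G-O: 10+19+22+12+3 = 66
O-J-G-H-P-O: 10+13+26+22+9 = 80
O-J-G-P-H-O: 10+13+12+22+23 = 80
O-J-P-H-G-O: 10+3+22+26+3 = 64
O-J-P-G-H-O: 10+3+12+26+23 = 74
O-H-J-G-P-O: 23+19+13+12+9 = 76
O-H-J-P-G-O: 23+19+3+12+3 = 60
O-H-G-J-P-O: 23+26+13+3+9 = 74
O-H-P-J-G-O: 23+22+3+13+3 = 64
O-G-J-H-P-O: 3+13+19+22+9 = 66
O-G-H-J-P-O: 3+26+19+3+9 = 60
The minimum is 60.
One optimal route: O → H → J → P → G → O (or its reverse).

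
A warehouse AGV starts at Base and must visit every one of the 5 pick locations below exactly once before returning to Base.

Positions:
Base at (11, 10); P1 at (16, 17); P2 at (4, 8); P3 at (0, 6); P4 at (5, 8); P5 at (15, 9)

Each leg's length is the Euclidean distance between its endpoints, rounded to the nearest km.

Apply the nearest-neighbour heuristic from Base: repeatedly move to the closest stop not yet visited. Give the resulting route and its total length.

Total distance 43 km via the nearest-neighbour route Base → P5 → P1 → P4 → P2 → P3 → Base.

From Base: distances to unvisited — P5=4, P4=6, P2=7, P1=9, P3=12. Nearest is P5 (4).
From P5: distances to unvisited — P1=8, P4=10, P2=11, P3=15. Nearest is P1 (8).
From P1: distances to unvisited — P4=14, P2=15, P3=19. Nearest is P4 (14).
From P4: distances to unvisited — P2=1, P3=5. Nearest is P2 (1).
From P2: distances to unvisited — P3=4. Nearest is P3 (4).
Return P3→Base: 12.
Total = 4 + 8 + 14 + 1 + 4 + 12 = 43.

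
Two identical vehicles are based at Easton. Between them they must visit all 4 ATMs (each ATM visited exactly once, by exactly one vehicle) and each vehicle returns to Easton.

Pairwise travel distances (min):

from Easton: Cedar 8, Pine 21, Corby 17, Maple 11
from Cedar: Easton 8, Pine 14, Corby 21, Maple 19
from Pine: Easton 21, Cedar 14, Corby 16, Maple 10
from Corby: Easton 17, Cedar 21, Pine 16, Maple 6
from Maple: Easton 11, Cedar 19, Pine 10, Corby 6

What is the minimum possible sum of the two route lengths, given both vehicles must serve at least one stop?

There are 2^3 − 1 = 7 ways to divide the 4 stops into two non-empty groups. For each, the best each vehicle can do is its own shortest tour through its group:
  {Cedar} + {Pine, Corby, Maple}: 16 + 54 = 70
  {Pine} + {Cedar, Corby, Maple}: 42 + 46 = 88
  {Cedar, Pine} + {Corby, Maple}: 43 + 34 = 77
  {Corby} + {Cedar, Pine, Maple}: 34 + 43 = 77
  {Cedar, Corby} + {Pine, Maple}: 46 + 42 = 88
  {Pine, Corby} + {Cedar, Maple}: 54 + 38 = 92
  … (7 splits in total)
Best: vehicle 1 Easton → Cedar → Easton = 16; vehicle 2 Easton → Pine → Corby → Maple → Easton = 54; combined 70.

70 min — the smallest possible combined total.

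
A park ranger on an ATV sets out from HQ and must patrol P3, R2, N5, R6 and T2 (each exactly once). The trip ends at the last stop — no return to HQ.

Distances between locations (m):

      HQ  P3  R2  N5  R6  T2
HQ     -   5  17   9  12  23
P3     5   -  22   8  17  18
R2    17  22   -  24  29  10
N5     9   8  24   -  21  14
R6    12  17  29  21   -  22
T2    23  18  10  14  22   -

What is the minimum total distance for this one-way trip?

61 m — the minimum one-way total.

There are 5! = 120 possible orderings.
HQ → P3 → R2 → N5 → R6 → T2: 5+22+24+21+22 = 94
HQ → P3 → R2 → N5 → T2 → R6: 5+22+24+14+22 = 87
HQ → P3 → R2 → R6 → N5 → T2: 5+22+29+21+14 = 91
HQ → P3 → R2 → R6 → T2 → N5: 5+22+29+22+14 = 92
HQ → P3 → R2 → T2 → N5 → R6: 5+22+10+14+21 = 72
HQ → P3 → R2 → T2 → R6 → N5: 5+22+10+22+21 = 80
HQ → P3 → N5 → R2 → R6 → T2: 5+8+24+29+22 = 88
HQ → P3 → N5 → R2 → T2 → R6: 5+8+24+10+22 = 69
HQ → P3 → N5 → R6 → R2 → T2: 5+8+21+29+10 = 73
HQ → P3 → N5 → R6 → T2 → R2: 5+8+21+22+10 = 66
HQ → P3 → N5 → T2 → R2 → R6: 5+8+14+10+29 = 66
HQ → P3 → N5 → T2 → R6 → R2: 5+8+14+22+29 = 78
HQ → P3 → R6 → R2 → N5 → T2: 5+17+29+24+14 = 89
HQ → P3 → R6 → R2 → T2 → N5: 5+17+29+10+14 = 75
… (106 more)
HQ → R6 → P3 → N5 → T2 → R2: 12+17+8+14+10 = 61  ← best
The minimum is 61.
One shortest path: HQ → R6 → P3 → N5 → T2 → R2.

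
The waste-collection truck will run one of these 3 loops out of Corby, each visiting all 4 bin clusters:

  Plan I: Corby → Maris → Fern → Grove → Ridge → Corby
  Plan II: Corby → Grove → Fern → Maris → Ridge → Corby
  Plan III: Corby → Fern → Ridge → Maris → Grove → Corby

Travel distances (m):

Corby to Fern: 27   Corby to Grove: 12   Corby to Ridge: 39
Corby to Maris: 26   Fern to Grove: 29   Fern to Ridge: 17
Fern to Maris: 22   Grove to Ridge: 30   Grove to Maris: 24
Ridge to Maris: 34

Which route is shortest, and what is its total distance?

114 m — Plan III is the shortest.

Plan I: 26 + 22 + 29 + 30 + 39 = 146
Plan II: 12 + 29 + 22 + 34 + 39 = 136
Plan III: 27 + 17 + 34 + 24 + 12 = 114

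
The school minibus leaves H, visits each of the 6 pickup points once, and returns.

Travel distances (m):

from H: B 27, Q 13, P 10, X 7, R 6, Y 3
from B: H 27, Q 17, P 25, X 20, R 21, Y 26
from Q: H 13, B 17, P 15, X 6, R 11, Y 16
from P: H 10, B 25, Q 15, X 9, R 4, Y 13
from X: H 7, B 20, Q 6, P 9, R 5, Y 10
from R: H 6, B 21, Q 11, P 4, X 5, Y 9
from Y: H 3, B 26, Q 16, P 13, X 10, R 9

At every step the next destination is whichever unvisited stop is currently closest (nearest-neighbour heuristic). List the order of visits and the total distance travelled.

Nearest-neighbour total = 75 m; route H → Y → R → P → X → Q → B → H.

From H: distances to unvisited — Y=3, R=6, X=7, P=10, Q=13, B=27. Nearest is Y (3).
From Y: distances to unvisited — R=9, X=10, P=13, Q=16, B=26. Nearest is R (9).
From R: distances to unvisited — P=4, X=5, Q=11, B=21. Nearest is P (4).
From P: distances to unvisited — X=9, Q=15, B=25. Nearest is X (9).
From X: distances to unvisited — Q=6, B=20. Nearest is Q (6).
From Q: distances to unvisited — B=17. Nearest is B (17).
Return B→H: 27.
Total = 3 + 9 + 4 + 9 + 6 + 17 + 27 = 75.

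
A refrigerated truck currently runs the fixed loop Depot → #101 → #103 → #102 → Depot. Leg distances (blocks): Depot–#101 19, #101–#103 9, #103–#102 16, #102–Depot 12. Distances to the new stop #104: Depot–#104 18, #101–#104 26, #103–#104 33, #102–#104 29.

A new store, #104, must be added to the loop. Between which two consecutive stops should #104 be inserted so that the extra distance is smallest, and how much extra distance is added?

Insertion cost between consecutive stops i–j is d(i,#104) + d(#104,j) − d(i,j):
  between Depot and #101: 18 + 26 − 19 = 25
  between #101 and #103: 26 + 33 − 9 = 50
  between #103 and #102: 33 + 29 − 16 = 46
  between #102 and Depot: 29 + 18 − 12 = 35
Cheapest insertion is between Depot and #101, adding 25.
New total = 56 + 25 = 81.

Adding 25 blocks by placing #104 on the Depot–#101 leg.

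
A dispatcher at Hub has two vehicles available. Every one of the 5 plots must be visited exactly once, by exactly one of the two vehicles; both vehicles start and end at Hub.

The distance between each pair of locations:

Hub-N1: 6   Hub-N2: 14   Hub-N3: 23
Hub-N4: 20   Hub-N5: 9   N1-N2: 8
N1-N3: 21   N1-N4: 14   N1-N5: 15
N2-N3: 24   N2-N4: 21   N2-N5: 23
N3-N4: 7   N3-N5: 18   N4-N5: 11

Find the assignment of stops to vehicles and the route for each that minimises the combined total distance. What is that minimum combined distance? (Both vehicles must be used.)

Check every non-empty split of the stops between the two vehicles; for each half take its own optimal tour:
  {N1} + {N2, N3, N4, N5}: 12 + 65 = 77
  {N2} + {N1, N3, N4, N5}: 28 + 54 = 82
  {N1, N2} + {N3, N4, N5}: 28 + 50 = 78
  {N3} + {N1, N2, N4, N5}: 46 + 55 = 101
  {N1, N3} + {N2, N4, N5}: 50 + 55 = 105
  {N2, N3} + {N1, N4, N5}: 61 + 40 = 101
  … (15 splits in total)
Best: vehicle 1 Hub → N1 → Hub = 12; vehicle 2 Hub → N2 → N3 → N4 → N5 → Hub = 65; combined 77.

77 — the smallest possible combined total.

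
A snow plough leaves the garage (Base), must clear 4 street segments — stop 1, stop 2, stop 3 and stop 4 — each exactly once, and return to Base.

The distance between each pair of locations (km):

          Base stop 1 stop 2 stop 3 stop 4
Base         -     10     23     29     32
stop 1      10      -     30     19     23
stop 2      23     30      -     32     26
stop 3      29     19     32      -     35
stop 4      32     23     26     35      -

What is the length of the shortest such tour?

Shortest round trip = 113 km.

With 4 stops there are 4!/2 = 12 distinct round trips (a route and its reverse cost the same).
Base → stop 1 → stop 2 → stop 3 → stop 4 → Base: 10+30+32+35+32 = 139
Base → stop 1 → stop 2 → stop 4 → stop 3 → Base: 10+30+26+35+29 = 130
Base → stop 1 → stop 3 → stop 2 → stop 4 → Base: 10+19+32+26+32 = 119
Base → stop 1 → stop 3 → stop 4 → stop 2 → Base: 10+19+35+26+23 = 113
Base → stop 1 → stop 4 → stop 2 → stop 3 → Base: 10+23+26+32+29 = 120
Base → stop 1 → stop 4 → stop 3 → stop 2 → Base: 10+23+35+32+23 = 123
Base → stop 2 → stop 1 → stop 3 → stop 4 → Base: 23+30+19+35+32 = 139
Base → stop 2 → stop 1 → stop 4 → stop 3 → Base: 23+30+23+35+29 = 140
Base → stop 2 → stop 3 → stop 1 → stop 4 → Base: 23+32+19+23+32 = 129
Base → stop 2 → stop 4 → stop 1 → stop 3 → Base: 23+26+23+19+29 = 120
Base → stop 3 → stop 1 → stop 2 → stop 4 → Base: 29+19+30+26+32 = 136
Base → stop 3 → stop 2 → stop 1 → stop 4 → Base: 29+32+30+23+32 = 146
The minimum is 113.
One optimal route: Base → stop 1 → stop 3 → stop 4 → stop 2 → Base (or its reverse).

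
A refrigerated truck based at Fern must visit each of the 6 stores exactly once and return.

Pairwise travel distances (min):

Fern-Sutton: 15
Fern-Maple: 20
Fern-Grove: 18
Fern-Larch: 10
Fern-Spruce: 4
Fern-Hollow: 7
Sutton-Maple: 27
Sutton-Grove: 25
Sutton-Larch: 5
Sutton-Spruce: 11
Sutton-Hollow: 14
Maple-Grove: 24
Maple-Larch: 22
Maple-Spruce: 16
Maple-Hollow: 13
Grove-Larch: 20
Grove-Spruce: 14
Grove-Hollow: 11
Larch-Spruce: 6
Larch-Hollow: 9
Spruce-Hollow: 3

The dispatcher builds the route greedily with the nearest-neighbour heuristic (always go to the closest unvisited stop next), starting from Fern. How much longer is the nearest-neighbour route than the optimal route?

Excess over optimum: 6 min.

From Fern: Spruce=4, Hollow=7, Larch=10, Sutton=15, Grove=18, Maple=20 → choose Spruce (4).
From Spruce: Hollow=3, Larch=6, Sutton=11, Grove=14, Maple=16 → choose Hollow (3).
From Hollow: Larch=9, Grove=11, Maple=13, Sutton=14 → choose Larch (9).
From Larch: Sutton=5, Grove=20, Maple=22 → choose Sutton (5).
From Sutton: Grove=25, Maple=27 → choose Grove (25).
From Grove: Maple=24 → choose Maple (24).
NN route Fern → Spruce → Hollow → Larch → Sutton → Grove → Maple → Fern costs 90.
Optimal: Fern → Sutton → Larch → Maple → Grove → Hollow → Spruce → Fern costs 84 (by enumerating all 360 distinct tours).
Excess = 90 − 84 = 6.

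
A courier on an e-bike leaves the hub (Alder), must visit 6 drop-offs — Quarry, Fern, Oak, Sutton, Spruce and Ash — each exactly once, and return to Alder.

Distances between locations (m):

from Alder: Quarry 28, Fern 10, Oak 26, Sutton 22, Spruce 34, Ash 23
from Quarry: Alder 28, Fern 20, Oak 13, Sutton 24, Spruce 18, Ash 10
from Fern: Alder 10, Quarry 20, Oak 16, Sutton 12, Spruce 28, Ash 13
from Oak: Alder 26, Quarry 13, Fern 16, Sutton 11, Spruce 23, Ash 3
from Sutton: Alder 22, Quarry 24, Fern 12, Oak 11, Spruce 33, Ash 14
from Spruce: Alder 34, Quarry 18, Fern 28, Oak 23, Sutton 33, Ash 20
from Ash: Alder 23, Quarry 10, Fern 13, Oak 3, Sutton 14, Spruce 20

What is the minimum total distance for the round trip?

Minimum total distance: 98 m.

Alder→Quarry→Fern→Oak→Sutton→Spruce→Ash→Alder: 28+20+16+11+33+20+23 = 151
Alder→Quarry→Fern→Oak→Sutton→Ash→Spruce→Alder: 28+20+16+11+14+20+34 = 143
Alder→Quarry→Fern→Oak→Spruce→Sutton→Ash→Alder: 28+20+16+23+33+14+23 = 157
Alder→Quarry→Fern→Oak→Spruce→Ash→Sutton→Alder: 28+20+16+23+20+14+22 = 143
Alder→Quarry→Fern→Oak→Ash→Sutton→Spruce→Alder: 28+20+16+3+14+33+34 = 148
Alder→Quarry→Fern→Oak→Ash→Spruce→Sutton→Alder: 28+20+16+3+20+33+22 = 142
Alder→Quarry→Fern→Sutton→Oak→Spruce→Ash→Alder: 28+20+12+11+23+20+23 = 137
Alder→Quarry→Fern→Sutton→Oak→Ash→Spruce→Alder: 28+20+12+11+3+20+34 = 128
… (352 more)
Alder→Fern→Sutton→Oak→Ash→Quarry→Spruce→Alder: 10+12+11+3+10+18+34 = 98  ← best
The minimum is 98.
One optimal route: Alder → Fern → Sutton → Oak → Ash → Quarry → Spruce → Alder (or its reverse).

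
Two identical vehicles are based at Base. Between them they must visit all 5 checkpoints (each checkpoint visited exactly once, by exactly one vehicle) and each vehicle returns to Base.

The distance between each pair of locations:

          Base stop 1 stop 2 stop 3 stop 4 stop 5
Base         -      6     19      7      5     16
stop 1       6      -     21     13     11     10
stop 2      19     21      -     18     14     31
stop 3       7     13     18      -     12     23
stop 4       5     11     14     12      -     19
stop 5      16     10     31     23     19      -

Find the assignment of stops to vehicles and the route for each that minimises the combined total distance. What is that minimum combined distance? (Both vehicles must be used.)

Check every non-empty split of the stops between the two vehicles; for each half take its own optimal tour:
  {stop 1} + {stop 2, stop 3, stop 4, stop 5}: 12 + 74 = 86
  {stop 2} + {stop 1, stop 3, stop 4, stop 5}: 38 + 54 = 92
  {stop 1, stop 2} + {stop 3, stop 4, stop 5}: 46 + 54 = 100
  {stop 3} + {stop 1, stop 2, stop 4, stop 5}: 14 + 66 = 80
  {stop 1, stop 3} + {stop 2, stop 4, stop 5}: 26 + 66 = 92
  {stop 2, stop 3} + {stop 1, stop 4, stop 5}: 44 + 40 = 84
  … (15 splits in total)
  {stop 2, stop 3, stop 4} + {stop 1, stop 5}: 44 + 32 = 76  ← best
Best: vehicle 1 Base → stop 3 → stop 2 → stop 4 → Base = 44; vehicle 2 Base → stop 1 → stop 5 → Base = 32; combined 76.

Minimum combined distance: 76.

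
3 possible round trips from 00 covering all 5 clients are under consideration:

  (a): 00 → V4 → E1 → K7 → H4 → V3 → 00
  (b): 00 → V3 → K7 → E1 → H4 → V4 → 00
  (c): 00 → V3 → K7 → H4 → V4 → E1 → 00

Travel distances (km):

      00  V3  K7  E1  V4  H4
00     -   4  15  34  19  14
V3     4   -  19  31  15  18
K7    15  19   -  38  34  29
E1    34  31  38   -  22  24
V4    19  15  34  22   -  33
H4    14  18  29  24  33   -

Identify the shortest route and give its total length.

(a): 19 + 22 + 38 + 29 + 18 + 4 = 130
(b): 4 + 19 + 38 + 24 + 33 + 19 = 137
(c): 4 + 19 + 29 + 33 + 22 + 34 = 141

130 km — (a) is the shortest.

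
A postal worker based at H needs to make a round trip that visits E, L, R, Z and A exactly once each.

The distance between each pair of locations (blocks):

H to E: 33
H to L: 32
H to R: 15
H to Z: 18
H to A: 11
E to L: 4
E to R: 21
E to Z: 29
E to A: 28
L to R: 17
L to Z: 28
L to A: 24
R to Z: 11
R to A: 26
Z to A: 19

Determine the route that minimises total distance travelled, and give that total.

There are 60 distinct closed tours to check (reversals are equivalent).
H - E - L - R - Z - A - H: 33+4+17+11+19+11 = 95
H - E - L - R - A - Z - H: 33+4+17+26+19+18 = 117
H - E - L - Z - R - A - H: 33+4+28+11+26+11 = 113
H - E - L - Z - A - R - H: 33+4+28+19+26+15 = 125
H - E - L - A - R - Z - H: 33+4+24+26+11+18 = 116
H - E - L - A - Z - R - H: 33+4+24+19+11+15 = 106
H - E - R - L - Z - A - H: 33+21+17+28+19+11 = 129
H - E - R - L - A - Z - H: 33+21+17+24+19+18 = 132
H - E - R - Z - L - A - H: 33+21+11+28+24+11 = 128
H - E - R - Z - A - L - H: 33+21+11+19+24+32 = 140
H - E - R - A - L - Z - H: 33+21+26+24+28+18 = 150
H - E - R - A - Z - L - H: 33+21+26+19+28+32 = 159
H - E - Z - L - R - A - H: 33+29+28+17+26+11 = 144
H - E - Z - L - A - R - H: 33+29+28+24+26+15 = 155
… (46 more)
H - Z - R - E - L - A - H: 18+11+21+4+24+11 = 89  ← best
The minimum is 89.
One optimal route: H → Z → R → E → L → A → H (or its reverse).

Shortest round trip = 89 blocks.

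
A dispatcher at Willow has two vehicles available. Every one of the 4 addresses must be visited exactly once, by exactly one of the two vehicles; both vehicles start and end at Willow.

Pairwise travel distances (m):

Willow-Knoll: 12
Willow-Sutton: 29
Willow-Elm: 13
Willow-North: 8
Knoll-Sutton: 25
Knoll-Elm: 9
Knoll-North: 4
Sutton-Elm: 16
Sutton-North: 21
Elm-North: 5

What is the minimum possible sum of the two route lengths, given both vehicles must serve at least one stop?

Check every non-empty split of the stops between the two vehicles; for each half take its own optimal tour:
  {Knoll} + {Sutton, Elm, North}: 24 + 58 = 82
  {Sutton} + {Knoll, Elm, North}: 58 + 34 = 92
  {Knoll, Sutton} + {Elm, North}: 66 + 26 = 92
  {Elm} + {Knoll, Sutton, North}: 26 + 66 = 92
  {Knoll, Elm} + {Sutton, North}: 34 + 58 = 92
  {Sutton, Elm} + {Knoll, North}: 58 + 24 = 82
  … (7 splits in total)
Best: vehicle 1 Willow → Knoll → Willow = 24; vehicle 2 Willow → Sutton → Elm → North → Willow = 58; combined 82.

Minimum combined distance: 82 m.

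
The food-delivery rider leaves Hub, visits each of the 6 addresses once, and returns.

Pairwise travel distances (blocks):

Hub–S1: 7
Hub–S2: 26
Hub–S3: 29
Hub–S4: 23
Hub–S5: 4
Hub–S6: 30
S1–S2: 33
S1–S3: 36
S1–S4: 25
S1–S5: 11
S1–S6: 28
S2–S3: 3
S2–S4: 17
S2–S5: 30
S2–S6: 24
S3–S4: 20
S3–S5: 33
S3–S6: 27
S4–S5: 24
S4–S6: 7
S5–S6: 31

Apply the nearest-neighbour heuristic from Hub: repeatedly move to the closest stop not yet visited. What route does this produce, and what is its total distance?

Nearest-neighbour total = 103 blocks; route Hub → S5 → S1 → S4 → S6 → S2 → S3 → Hub.

From Hub: distances to unvisited — S5=4, S1=7, S4=23, S2=26, S3=29, S6=30. Nearest is S5 (4).
From S5: distances to unvisited — S1=11, S4=24, S2=30, S6=31, S3=33. Nearest is S1 (11).
From S1: distances to unvisited — S4=25, S6=28, S2=33, S3=36. Nearest is S4 (25).
From S4: distances to unvisited — S6=7, S2=17, S3=20. Nearest is S6 (7).
From S6: distances to unvisited — S2=24, S3=27. Nearest is S2 (24).
From S2: distances to unvisited — S3=3. Nearest is S3 (3).
Return S3→Hub: 29.
Total = 4 + 11 + 25 + 7 + 24 + 3 + 29 = 103.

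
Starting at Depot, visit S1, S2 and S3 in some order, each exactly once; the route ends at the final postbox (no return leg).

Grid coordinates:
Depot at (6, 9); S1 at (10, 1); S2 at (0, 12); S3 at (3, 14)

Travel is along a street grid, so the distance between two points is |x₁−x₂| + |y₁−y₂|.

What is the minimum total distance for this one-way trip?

There are 3! = 6 possible orderings.
Depot - S1 - S2 - S3: 12+21+5 = 38
Depot - S1 - S3 - S2: 12+20+5 = 37
Depot - S2 - S1 - S3: 9+21+20 = 50
Depot - S2 - S3 - S1: 9+5+20 = 34
Depot - S3 - S1 - S2: 8+20+21 = 49
Depot - S3 - S2 - S1: 8+5+21 = 34
The minimum is 34.
One shortest path: Depot → S2 → S3 → S1.

Minimum one-way distance = 34.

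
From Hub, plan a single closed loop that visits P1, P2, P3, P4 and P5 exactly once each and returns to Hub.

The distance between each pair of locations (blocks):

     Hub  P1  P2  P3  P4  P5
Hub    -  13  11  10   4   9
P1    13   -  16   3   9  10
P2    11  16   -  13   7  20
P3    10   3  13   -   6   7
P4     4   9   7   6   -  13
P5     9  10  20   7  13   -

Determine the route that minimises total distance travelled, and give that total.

There are 60 distinct closed tours to check (reversals are equivalent).
Hub - P1 - P2 - P3 - P4 - P5 - Hub: 13+16+13+6+13+9 = 70
Hub - P1 - P2 - P3 - P5 - P4 - Hub: 13+16+13+7+13+4 = 66
Hub - P1 - P2 - P4 - P3 - P5 - Hub: 13+16+7+6+7+9 = 58
Hub - P1 - P2 - P4 - P5 - P3 - Hub: 13+16+7+13+7+10 = 66
Hub - P1 - P2 - P5 - P3 - P4 - Hub: 13+16+20+7+6+4 = 66
Hub - P1 - P2 - P5 - P4 - P3 - Hub: 13+16+20+13+6+10 = 78
Hub - P1 - P3 - P2 - P4 - P5 - Hub: 13+3+13+7+13+9 = 58
Hub - P1 - P3 - P2 - P5 - P4 - Hub: 13+3+13+20+13+4 = 66
Hub - P1 - P3 - P4 - P2 - P5 - Hub: 13+3+6+7+20+9 = 58
Hub - P1 - P3 - P4 - P5 - P2 - Hub: 13+3+6+13+20+11 = 66
Hub - P1 - P3 - P5 - P2 - P4 - Hub: 13+3+7+20+7+4 = 54
Hub - P1 - P3 - P5 - P4 - P2 - Hub: 13+3+7+13+7+11 = 54
Hub - P1 - P4 - P2 - P3 - P5 - Hub: 13+9+7+13+7+9 = 58
Hub - P1 - P4 - P2 - P5 - P3 - Hub: 13+9+7+20+7+10 = 66
… (46 more)
Hub - P2 - P4 - P1 - P3 - P5 - Hub: 11+7+9+3+7+9 = 46  ← best
The minimum is 46.
One optimal route: Hub → P2 → P4 → P1 → P3 → P5 → Hub (or its reverse).

Minimum total distance: 46 blocks.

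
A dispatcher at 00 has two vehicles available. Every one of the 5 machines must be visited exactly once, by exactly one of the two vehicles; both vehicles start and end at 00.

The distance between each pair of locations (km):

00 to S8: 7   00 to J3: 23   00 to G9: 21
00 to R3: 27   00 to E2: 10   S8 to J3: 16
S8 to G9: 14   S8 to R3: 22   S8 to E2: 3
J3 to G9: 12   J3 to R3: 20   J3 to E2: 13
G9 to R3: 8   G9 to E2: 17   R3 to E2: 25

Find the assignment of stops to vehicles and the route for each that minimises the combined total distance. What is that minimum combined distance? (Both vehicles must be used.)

Check every non-empty split of the stops between the two vehicles; for each half take its own optimal tour:
  {S8} + {J3, G9, R3, E2}: 14 + 70 = 84
  {J3} + {S8, G9, R3, E2}: 46 + 62 = 108
  {S8, J3} + {G9, R3, E2}: 46 + 62 = 108
  {G9} + {S8, J3, R3, E2}: 42 + 70 = 112
  {S8, G9} + {J3, R3, E2}: 42 + 70 = 112
  {J3, G9} + {S8, R3, E2}: 56 + 62 = 118
  … (15 splits in total)
Best: vehicle 1 00 → S8 → 00 = 14; vehicle 2 00 → R3 → G9 → J3 → E2 → 00 = 70; combined 84.

Minimum combined distance: 84 km.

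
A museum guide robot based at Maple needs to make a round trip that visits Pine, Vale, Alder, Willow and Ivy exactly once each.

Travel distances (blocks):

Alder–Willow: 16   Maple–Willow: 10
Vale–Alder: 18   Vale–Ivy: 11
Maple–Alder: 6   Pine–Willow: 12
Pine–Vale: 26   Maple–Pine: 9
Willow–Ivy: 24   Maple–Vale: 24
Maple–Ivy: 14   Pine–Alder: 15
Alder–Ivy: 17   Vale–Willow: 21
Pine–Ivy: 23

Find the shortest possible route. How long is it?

76 blocks — the shortest possible round trip.

With 5 stops there are 5!/2 = 60 distinct round trips (a route and its reverse cost the same).
Maple-Pine-Vale-Alder-Willow-Ivy-Maple: 9+26+18+16+24+14 = 107
Maple-Pine-Vale-Alder-Ivy-Willow-Maple: 9+26+18+17+24+10 = 104
Maple-Pine-Vale-Willow-Alder-Ivy-Maple: 9+26+21+16+17+14 = 103
Maple-Pine-Vale-Willow-Ivy-Alder-Maple: 9+26+21+24+17+6 = 103
Maple-Pine-Vale-Ivy-Alder-Willow-Maple: 9+26+11+17+16+10 = 89
Maple-Pine-Vale-Ivy-Willow-Alder-Maple: 9+26+11+24+16+6 = 92
Maple-Pine-Alder-Vale-Willow-Ivy-Maple: 9+15+18+21+24+14 = 101
Maple-Pine-Alder-Vale-Ivy-Willow-Maple: 9+15+18+11+24+10 = 87
Maple-Pine-Alder-Willow-Vale-Ivy-Maple: 9+15+16+21+11+14 = 86
Maple-Pine-Alder-Willow-Ivy-Vale-Maple: 9+15+16+24+11+24 = 99
Maple-Pine-Alder-Ivy-Vale-Willow-Maple: 9+15+17+11+21+10 = 83
Maple-Pine-Alder-Ivy-Willow-Vale-Maple: 9+15+17+24+21+24 = 110
Maple-Pine-Willow-Vale-Alder-Ivy-Maple: 9+12+21+18+17+14 = 91
Maple-Pine-Willow-Vale-Ivy-Alder-Maple: 9+12+21+11+17+6 = 76
… (46 more)
The minimum is 76.
One optimal route: Maple → Pine → Willow → Vale → Ivy → Alder → Maple (or its reverse).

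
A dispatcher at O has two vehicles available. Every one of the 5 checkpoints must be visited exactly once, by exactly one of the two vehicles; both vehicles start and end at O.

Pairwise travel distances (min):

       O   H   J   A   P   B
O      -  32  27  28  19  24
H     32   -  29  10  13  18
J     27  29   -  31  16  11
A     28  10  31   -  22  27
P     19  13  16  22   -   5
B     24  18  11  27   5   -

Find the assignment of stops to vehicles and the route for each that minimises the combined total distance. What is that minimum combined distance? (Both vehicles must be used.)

Minimum combined distance: 132 min.

Check every non-empty split of the stops between the two vehicles; for each half take its own optimal tour:
  {H} + {J, A, P, B}: 64 + 93 = 157
  {J} + {H, A, P, B}: 54 + 80 = 134
  {H, J} + {A, P, B}: 88 + 79 = 167
  {A} + {H, J, P, B}: 56 + 88 = 144
  {H, A} + {J, P, B}: 70 + 62 = 132
  {J, A} + {H, P, B}: 86 + 74 = 160
  … (15 splits in total)
Best: vehicle 1 O → H → A → O = 70; vehicle 2 O → J → B → P → O = 62; combined 132.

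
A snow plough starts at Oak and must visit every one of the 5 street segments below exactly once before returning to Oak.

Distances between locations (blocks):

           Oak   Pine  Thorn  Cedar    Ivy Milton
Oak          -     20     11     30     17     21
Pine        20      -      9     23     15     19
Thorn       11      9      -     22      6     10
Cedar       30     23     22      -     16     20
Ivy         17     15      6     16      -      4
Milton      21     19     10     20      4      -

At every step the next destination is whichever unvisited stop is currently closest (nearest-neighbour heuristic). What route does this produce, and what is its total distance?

At Oak the remaining stops are Thorn 11, Ivy 17, Pine 20, Milton 21, Cedar 30; go to Thorn.
At Thorn the remaining stops are Ivy 6, Pine 9, Milton 10, Cedar 22; go to Ivy.
At Ivy the remaining stops are Milton 4, Pine 15, Cedar 16; go to Milton.
At Milton the remaining stops are Pine 19, Cedar 20; go to Pine.
At Pine the remaining stops are Cedar 23; go to Cedar.
Return Cedar→Oak: 30.
Total = 11 + 6 + 4 + 19 + 23 + 30 = 93.

93 blocks along Oak → Thorn → Ivy → Milton → Pine → Cedar → Oak.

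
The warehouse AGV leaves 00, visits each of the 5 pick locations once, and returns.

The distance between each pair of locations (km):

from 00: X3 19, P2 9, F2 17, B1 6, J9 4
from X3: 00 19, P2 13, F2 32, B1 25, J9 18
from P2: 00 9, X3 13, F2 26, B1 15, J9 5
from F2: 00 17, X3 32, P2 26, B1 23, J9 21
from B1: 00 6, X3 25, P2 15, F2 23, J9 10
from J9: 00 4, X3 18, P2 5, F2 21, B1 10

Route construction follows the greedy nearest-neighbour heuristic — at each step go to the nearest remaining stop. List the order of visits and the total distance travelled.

Total distance 87 km via the nearest-neighbour route 00 → J9 → P2 → X3 → B1 → F2 → 00.

At 00 the remaining stops are J9 4, B1 6, P2 9, F2 17, X3 19; go to J9.
At J9 the remaining stops are P2 5, B1 10, X3 18, F2 21; go to P2.
At P2 the remaining stops are X3 13, B1 15, F2 26; go to X3.
At X3 the remaining stops are B1 25, F2 32; go to B1.
At B1 the remaining stops are F2 23; go to F2.
Return F2→00: 17.
Total = 4 + 5 + 13 + 25 + 23 + 17 = 87.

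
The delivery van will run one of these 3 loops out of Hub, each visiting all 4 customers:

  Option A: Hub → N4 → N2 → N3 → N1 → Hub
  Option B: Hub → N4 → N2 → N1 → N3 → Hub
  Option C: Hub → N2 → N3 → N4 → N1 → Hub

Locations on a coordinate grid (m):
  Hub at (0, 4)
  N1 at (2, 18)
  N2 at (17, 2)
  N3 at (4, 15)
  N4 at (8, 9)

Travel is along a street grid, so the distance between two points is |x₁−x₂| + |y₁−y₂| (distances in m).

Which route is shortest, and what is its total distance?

Shortest is Option A, total 76 m.

Option A: 13 + 16 + 26 + 5 + 16 = 76
Option B: 13 + 16 + 31 + 5 + 15 = 80
Option C: 19 + 26 + 10 + 15 + 16 = 86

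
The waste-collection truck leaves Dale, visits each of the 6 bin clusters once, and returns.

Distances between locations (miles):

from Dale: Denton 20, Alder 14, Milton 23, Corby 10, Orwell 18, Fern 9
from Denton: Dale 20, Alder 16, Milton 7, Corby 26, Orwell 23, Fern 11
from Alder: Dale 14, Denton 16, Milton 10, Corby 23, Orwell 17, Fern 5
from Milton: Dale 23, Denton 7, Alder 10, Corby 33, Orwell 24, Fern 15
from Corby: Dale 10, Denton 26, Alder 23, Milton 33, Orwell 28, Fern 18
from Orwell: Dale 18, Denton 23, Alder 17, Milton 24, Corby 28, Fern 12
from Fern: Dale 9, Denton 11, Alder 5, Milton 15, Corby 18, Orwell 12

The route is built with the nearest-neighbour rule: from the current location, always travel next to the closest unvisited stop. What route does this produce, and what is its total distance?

92 miles along Dale → Fern → Alder → Milton → Denton → Orwell → Corby → Dale.

At Dale the remaining stops are Fern 9, Corby 10, Alder 14, Orwell 18, Denton 20, Milton 23; go to Fern.
At Fern the remaining stops are Alder 5, Denton 11, Orwell 12, Milton 15, Corby 18; go to Alder.
At Alder the remaining stops are Milton 10, Denton 16, Orwell 17, Corby 23; go to Milton.
At Milton the remaining stops are Denton 7, Orwell 24, Corby 33; go to Denton.
At Denton the remaining stops are Orwell 23, Corby 26; go to Orwell.
At Orwell the remaining stops are Corby 28; go to Corby.
Return Corby→Dale: 10.
Total = 9 + 5 + 10 + 7 + 23 + 28 + 10 = 92.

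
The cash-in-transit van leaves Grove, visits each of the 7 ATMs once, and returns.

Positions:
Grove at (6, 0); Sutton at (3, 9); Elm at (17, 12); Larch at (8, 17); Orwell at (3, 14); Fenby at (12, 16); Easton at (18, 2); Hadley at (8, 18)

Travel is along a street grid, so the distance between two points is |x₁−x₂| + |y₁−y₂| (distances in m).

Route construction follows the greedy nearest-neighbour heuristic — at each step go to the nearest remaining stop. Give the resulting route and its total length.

At Grove the remaining stops are Sutton 12, Easton 14, Orwell 17, Larch 19, Hadley 20, Fenby 22, Elm 23; go to Sutton.
At Sutton the remaining stops are Orwell 5, Larch 13, Hadley 14, Fenby 16, Elm 17, Easton 22; go to Orwell.
At Orwell the remaining stops are Larch 8, Hadley 9, Fenby 11, Elm 16, Easton 27; go to Larch.
At Larch the remaining stops are Hadley 1, Fenby 5, Elm 14, Easton 25; go to Hadley.
At Hadley the remaining stops are Fenby 6, Elm 15, Easton 26; go to Fenby.
At Fenby the remaining stops are Elm 9, Easton 20; go to Elm.
At Elm the remaining stops are Easton 11; go to Easton.
Return Easton→Grove: 14.
Total = 12 + 5 + 8 + 1 + 6 + 9 + 11 + 14 = 66.

66 m along Grove → Sutton → Orwell → Larch → Hadley → Fenby → Elm → Easton → Grove.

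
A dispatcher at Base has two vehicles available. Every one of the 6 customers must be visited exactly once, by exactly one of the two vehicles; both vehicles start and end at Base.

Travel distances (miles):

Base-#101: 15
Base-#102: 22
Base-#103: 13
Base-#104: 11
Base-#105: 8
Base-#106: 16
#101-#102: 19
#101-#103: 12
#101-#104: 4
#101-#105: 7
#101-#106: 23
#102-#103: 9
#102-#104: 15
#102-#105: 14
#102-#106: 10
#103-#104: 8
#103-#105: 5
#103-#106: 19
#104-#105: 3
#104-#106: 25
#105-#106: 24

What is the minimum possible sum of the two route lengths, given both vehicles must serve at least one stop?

78 miles — the smallest possible combined total.

Check every non-empty split of the stops between the two vehicles; for each half take its own optimal tour:
  {#101} + {#102, #103, #104, #105, #106}: 30 + 54 = 84
  {#102} + {#101, #103, #104, #105, #106}: 44 + 62 = 106
  {#101, #102} + {#103, #104, #105, #106}: 56 + 54 = 110
  {#103} + {#101, #102, #104, #105, #106}: 26 + 60 = 86
  {#101, #103} + {#102, #104, #105, #106}: 40 + 52 = 92
  {#102, #103} + {#101, #104, #105, #106}: 44 + 54 = 98
  … (31 splits in total)
  {#101, #104} + {#102, #103, #105, #106}: 30 + 48 = 78  ← best
Best: vehicle 1 Base → #101 → #104 → Base = 30; vehicle 2 Base → #105 → #103 → #102 → #106 → Base = 48; combined 78.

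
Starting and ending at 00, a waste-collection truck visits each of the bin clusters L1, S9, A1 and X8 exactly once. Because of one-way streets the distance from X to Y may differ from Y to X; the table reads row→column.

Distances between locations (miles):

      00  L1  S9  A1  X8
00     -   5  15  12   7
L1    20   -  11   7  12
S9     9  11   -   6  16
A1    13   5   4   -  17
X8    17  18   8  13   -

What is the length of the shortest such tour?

00-L1-S9-A1-X8-00: 5+11+6+17+17 = 56
00-L1-S9-X8-A1-00: 5+11+16+13+13 = 58
00-L1-A1-S9-X8-00: 5+7+4+16+17 = 49
00-L1-A1-X8-S9-00: 5+7+17+8+9 = 46
00-L1-X8-S9-A1-00: 5+12+8+6+13 = 44
00-L1-X8-A1-S9-00: 5+12+13+4+9 = 43
00-S9-L1-A1-X8-00: 15+11+7+17+17 = 67
00-S9-L1-X8-A1-00: 15+11+12+13+13 = 64
00-S9-A1-L1-X8-00: 15+6+5+12+17 = 55
00-S9-A1-X8-L1-00: 15+6+17+18+20 = 76
00-S9-X8-L1-A1-00: 15+16+18+7+13 = 69
00-S9-X8-A1-L1-00: 15+16+13+5+20 = 69
00-A1-L1-S9-X8-00: 12+5+11+16+17 = 61
00-A1-L1-X8-S9-00: 12+5+12+8+9 = 46
… (10 more)
The minimum is 43.
One optimal route: 00 → L1 → X8 → A1 → S9 → 00.

Minimum total distance: 43 miles.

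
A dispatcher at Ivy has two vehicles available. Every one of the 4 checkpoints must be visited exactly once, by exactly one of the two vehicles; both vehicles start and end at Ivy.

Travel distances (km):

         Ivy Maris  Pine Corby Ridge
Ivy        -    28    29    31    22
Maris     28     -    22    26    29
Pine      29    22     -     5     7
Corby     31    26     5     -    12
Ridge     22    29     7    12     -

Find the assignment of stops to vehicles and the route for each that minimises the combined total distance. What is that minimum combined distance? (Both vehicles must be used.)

There are 2^3 − 1 = 7 ways to divide the 4 stops into two non-empty groups. For each, the best each vehicle can do is its own shortest tour through its group:
  {Maris} + {Pine, Corby, Ridge}: 56 + 65 = 121
  {Pine} + {Maris, Corby, Ridge}: 58 + 88 = 146
  {Maris, Pine} + {Corby, Ridge}: 79 + 65 = 144
  {Corby} + {Maris, Pine, Ridge}: 62 + 79 = 141
  {Maris, Corby} + {Pine, Ridge}: 85 + 58 = 143
  {Pine, Corby} + {Maris, Ridge}: 65 + 79 = 144
  … (7 splits in total)
Best: vehicle 1 Ivy → Maris → Ivy = 56; vehicle 2 Ivy → Corby → Pine → Ridge → Ivy = 65; combined 121.

121 km — the smallest possible combined total.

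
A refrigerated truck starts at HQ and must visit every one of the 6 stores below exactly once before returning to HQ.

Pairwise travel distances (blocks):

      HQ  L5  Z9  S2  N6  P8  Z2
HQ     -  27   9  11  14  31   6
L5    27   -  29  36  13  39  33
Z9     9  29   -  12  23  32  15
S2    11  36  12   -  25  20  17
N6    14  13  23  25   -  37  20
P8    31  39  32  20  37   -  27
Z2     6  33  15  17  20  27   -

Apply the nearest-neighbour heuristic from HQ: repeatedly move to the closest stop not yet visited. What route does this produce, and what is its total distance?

Nearest-neighbour total = 130 blocks; route HQ → Z2 → Z9 → S2 → P8 → N6 → L5 → HQ.

At HQ the remaining stops are Z2 6, Z9 9, S2 11, N6 14, L5 27, P8 31; go to Z2.
At Z2 the remaining stops are Z9 15, S2 17, N6 20, P8 27, L5 33; go to Z9.
At Z9 the remaining stops are S2 12, N6 23, L5 29, P8 32; go to S2.
At S2 the remaining stops are P8 20, N6 25, L5 36; go to P8.
At P8 the remaining stops are N6 37, L5 39; go to N6.
At N6 the remaining stops are L5 13; go to L5.
Return L5→HQ: 27.
Total = 6 + 15 + 12 + 20 + 37 + 13 + 27 = 130.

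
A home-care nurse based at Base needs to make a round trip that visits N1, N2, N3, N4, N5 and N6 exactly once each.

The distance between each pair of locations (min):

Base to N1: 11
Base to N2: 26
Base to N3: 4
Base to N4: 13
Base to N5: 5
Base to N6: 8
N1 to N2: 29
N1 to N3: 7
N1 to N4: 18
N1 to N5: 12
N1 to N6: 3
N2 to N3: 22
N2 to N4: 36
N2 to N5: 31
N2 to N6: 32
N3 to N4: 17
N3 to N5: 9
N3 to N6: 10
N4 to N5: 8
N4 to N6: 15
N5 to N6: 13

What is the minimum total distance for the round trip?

Minimum total distance: 86 min.

There are 360 distinct closed tours to check (reversals are equivalent).
Base → N1 → N2 → N3 → N4 → N5 → N6 → Base: 11+29+22+17+8+13+8 = 108
Base → N1 → N2 → N3 → N4 → N6 → N5 → Base: 11+29+22+17+15+13+5 = 112
Base → N1 → N2 → N3 → N5 → N4 → N6 → Base: 11+29+22+9+8+15+8 = 102
Base → N1 → N2 → N3 → N5 → N6 → N4 → Base: 11+29+22+9+13+15+13 = 112
Base → N1 → N2 → N3 → N6 → N4 → N5 → Base: 11+29+22+10+15+8+5 = 100
Base → N1 → N2 → N3 → N6 → N5 → N4 → Base: 11+29+22+10+13+8+13 = 106
Base → N1 → N2 → N4 → N3 → N5 → N6 → Base: 11+29+36+17+9+13+8 = 123
Base → N1 → N2 → N4 → N3 → N6 → N5 → Base: 11+29+36+17+10+13+5 = 121
… (352 more)
Base → N2 → N3 → N1 → N6 → N4 → N5 → Base: 26+22+7+3+15+8+5 = 86  ← best
The minimum is 86.
One optimal route: Base → N2 → N3 → N1 → N6 → N4 → N5 → Base (or its reverse).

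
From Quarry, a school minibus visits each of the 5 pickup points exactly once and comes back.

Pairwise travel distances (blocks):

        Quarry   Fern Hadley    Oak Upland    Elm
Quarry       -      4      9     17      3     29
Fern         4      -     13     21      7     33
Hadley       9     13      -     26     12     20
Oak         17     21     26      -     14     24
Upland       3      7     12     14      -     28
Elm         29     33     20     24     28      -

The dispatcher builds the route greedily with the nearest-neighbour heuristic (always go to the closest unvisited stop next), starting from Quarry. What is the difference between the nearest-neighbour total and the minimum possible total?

Quarry: Upland=3, Fern=4, Hadley=9, Oak=17, Elm=29 ⇒ Upland
Upland: Fern=7, Hadley=12, Oak=14, Elm=28 ⇒ Fern
Fern: Hadley=13, Oak=21, Elm=33 ⇒ Hadley
Hadley: Elm=20, Oak=26 ⇒ Elm
Elm: Oak=24 ⇒ Oak
NN route Quarry → Upland → Fern → Hadley → Elm → Oak → Quarry costs 84.
Optimal: Quarry → Fern → Hadley → Elm → Oak → Upland → Quarry costs 78 (by enumerating all 60 distinct tours).
Excess = 84 − 78 = 6.

Excess over optimum: 6 blocks.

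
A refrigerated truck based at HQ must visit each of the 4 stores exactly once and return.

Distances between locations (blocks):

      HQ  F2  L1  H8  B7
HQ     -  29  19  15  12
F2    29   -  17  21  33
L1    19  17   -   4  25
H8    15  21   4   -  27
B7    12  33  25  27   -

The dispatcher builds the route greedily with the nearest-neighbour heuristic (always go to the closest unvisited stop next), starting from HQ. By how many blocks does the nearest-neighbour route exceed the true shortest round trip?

The nearest-neighbour route is 10 blocks longer than optimal.

From HQ: B7=12, H8=15, L1=19, F2=29 → choose B7 (12).
From B7: L1=25, H8=27, F2=33 → choose L1 (25).
From L1: H8=4, F2=17 → choose H8 (4).
From H8: F2=21 → choose F2 (21).
NN route HQ → B7 → L1 → H8 → F2 → HQ costs 91.
Optimal: HQ → H8 → L1 → F2 → B7 → HQ costs 81 (by enumerating all 12 distinct tours).
Excess = 91 − 81 = 10.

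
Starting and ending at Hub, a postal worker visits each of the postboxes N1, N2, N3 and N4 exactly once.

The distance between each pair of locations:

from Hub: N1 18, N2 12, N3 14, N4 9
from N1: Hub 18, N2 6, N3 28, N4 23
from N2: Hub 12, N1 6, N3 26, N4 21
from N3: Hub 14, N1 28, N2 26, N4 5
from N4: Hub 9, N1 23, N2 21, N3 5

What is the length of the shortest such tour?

There are 12 distinct closed tours to check (reversals are equivalent).
Hub-N1-N2-N3-N4-Hub: 18+6+26+5+9 = 64
Hub-N1-N2-N4-N3-Hub: 18+6+21+5+14 = 64
Hub-N1-N3-N2-N4-Hub: 18+28+26+21+9 = 102
Hub-N1-N3-N4-N2-Hub: 18+28+5+21+12 = 84
Hub-N1-N4-N2-N3-Hub: 18+23+21+26+14 = 102
Hub-N1-N4-N3-N2-Hub: 18+23+5+26+12 = 84
Hub-N2-N1-N3-N4-Hub: 12+6+28+5+9 = 60
Hub-N2-N1-N4-N3-Hub: 12+6+23+5+14 = 60
Hub-N2-N3-N1-N4-Hub: 12+26+28+23+9 = 98
Hub-N2-N4-N1-N3-Hub: 12+21+23+28+14 = 98
Hub-N3-N1-N2-N4-Hub: 14+28+6+21+9 = 78
Hub-N3-N2-N1-N4-Hub: 14+26+6+23+9 = 78
The minimum is 60.
One optimal route: Hub → N2 → N1 → N3 → N4 → Hub (or its reverse).

Shortest round trip = 60.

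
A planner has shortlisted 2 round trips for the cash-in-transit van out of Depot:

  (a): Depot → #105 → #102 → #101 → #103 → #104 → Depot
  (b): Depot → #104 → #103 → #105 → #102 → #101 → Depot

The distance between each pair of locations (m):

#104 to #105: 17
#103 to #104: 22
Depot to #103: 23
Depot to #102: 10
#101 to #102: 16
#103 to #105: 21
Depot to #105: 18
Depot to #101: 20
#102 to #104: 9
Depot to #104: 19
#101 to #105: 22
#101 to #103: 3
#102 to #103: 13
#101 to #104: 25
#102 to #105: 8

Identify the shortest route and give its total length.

Shortest is (a), total 86 m.

(a): 18 + 8 + 16 + 3 + 22 + 19 = 86
(b): 19 + 22 + 21 + 8 + 16 + 20 = 106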